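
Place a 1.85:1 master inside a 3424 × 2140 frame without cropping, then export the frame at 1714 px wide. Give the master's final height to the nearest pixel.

926 px

At 3424×2140 the master is width-limited, so height = 3424 / 1.850 ≈ 1850.81 px.
Scaling 3424 → 1714 is ×0.5006, so the height becomes 1850.81 × 0.5006 ≈ 926.49 px.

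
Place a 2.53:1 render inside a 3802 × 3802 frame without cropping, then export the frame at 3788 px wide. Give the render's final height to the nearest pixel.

1497 px

In the 3802×3802 frame the render fills the width: height = 3802 / 2.530 ≈ 1502.77 px.
Resizing to 3788 px wide multiplies everything by 0.9963: 1502.77 → 1497.23 px.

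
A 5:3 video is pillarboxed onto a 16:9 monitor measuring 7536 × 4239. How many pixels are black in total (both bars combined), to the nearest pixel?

Since 1.667 < 1.778, the video is height-limited.
The video is 4239 × 5/3 ≈ 7065.0000 px wide.
Leftover width: 7536 − 7065.0000 = 471.0000 px.
Bar area = 471.0000 × 4239 ≈ 1996569 px.

1996569 pixels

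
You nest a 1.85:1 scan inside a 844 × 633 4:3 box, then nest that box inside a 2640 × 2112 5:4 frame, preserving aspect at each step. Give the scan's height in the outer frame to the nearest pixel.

1427 px

Inside the 844×633 canvas the scan is width-limited at 844.00 × 456.22.
Second fit — the 4:3 canvas into 2640×2112 spans the width: 2640.00 × 1980.00 (×3.1280 from 844×633).
So the scan's height is 456.22 × 3.1280 ≈ 1427.03.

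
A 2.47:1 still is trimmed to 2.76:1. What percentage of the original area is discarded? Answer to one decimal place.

10.5%

2.76:1 is wider than 2.47:1, so the crop keeps the full width and trims the height.
Fraction kept = (2.470)/(2.760) ≈ 89.49%, so 10.51% is lost.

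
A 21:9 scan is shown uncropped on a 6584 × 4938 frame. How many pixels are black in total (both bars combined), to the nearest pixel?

21:9 is wider than 4:3, so it spans the full width.
The scan is 6584 × 9/21 ≈ 2821.7143 px tall.
4938 − 2821.7143 = 2116.2857 px of bars.
That's 2116.2857 × 6584 ≈ 13933625 black pixels.

13933625 pixels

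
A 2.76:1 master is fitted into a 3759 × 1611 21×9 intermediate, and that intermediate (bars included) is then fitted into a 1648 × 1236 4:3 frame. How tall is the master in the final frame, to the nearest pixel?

597 px

Inside the 3759×1611 canvas the master is width-limited at 3759.00 × 1361.96.
21×9 in 1648×1236: fills the width, so the intermediate becomes 1648.00 × 706.29 — a scale of ×0.4384.
So the master's height is 1361.96 × 0.4384 ≈ 597.10.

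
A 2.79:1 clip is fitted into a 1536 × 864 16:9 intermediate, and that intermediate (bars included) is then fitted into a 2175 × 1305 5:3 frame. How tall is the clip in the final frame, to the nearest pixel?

First fit — 2.79:1 into 1536×864 spans the width: 1536.00 × 550.54.
Second fit — the 16:9 canvas into 2175×1305 spans the width: 2175.00 × 1223.44 (×1.4160 from 1536×864).
Applying the same ×1.4160: 550.54 → 779.57.

780 px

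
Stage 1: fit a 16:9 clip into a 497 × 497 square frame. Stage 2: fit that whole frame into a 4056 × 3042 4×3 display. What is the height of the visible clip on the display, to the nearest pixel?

First fit — 16:9 into 497×497 spans the width: 497.00 × 279.56.
Second fit — the square canvas into 4056×3042 spans the height: 3042.00 × 3042.00 (×6.1207 from 497×497).
The clip scales with it: height 279.56 × 6.1207 ≈ 1711.12.

1711 px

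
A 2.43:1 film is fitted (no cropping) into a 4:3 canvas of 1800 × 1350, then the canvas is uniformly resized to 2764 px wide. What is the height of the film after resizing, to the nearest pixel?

At 1800×1350 the film is width-limited, so height = 1800 / 2.430 ≈ 740.74 px.
Resizing to 2764 px wide multiplies everything by 1.5356: 740.74 → 1137.45 px.

1137 px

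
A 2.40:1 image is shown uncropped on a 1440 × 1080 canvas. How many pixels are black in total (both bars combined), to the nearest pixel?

691200 pixels

Since 2.400 > 1.333, the image is width-limited.
Content height = 1440 / 2.400 ≈ 600.0000 px.
Leftover height: 1080 − 600.0000 = 480.0000 px.
Bar area = 480.0000 × 1440 ≈ 691200 px.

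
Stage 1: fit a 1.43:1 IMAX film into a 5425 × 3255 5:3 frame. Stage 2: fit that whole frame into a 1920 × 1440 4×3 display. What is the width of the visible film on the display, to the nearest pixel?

1647 px

Inside the 5425×3255 canvas the film is height-limited at 4654.65 × 3255.00.
The 5:3 canvas is width-limited in 1920×1440, giving 1920.00 × 1152.00; scale factor 0.3539.
Applying the same ×0.3539: 4654.65 → 1647.36.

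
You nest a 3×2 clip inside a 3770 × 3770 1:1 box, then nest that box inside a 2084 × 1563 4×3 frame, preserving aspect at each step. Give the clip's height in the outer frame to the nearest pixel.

First fit — 3×2 into 3770×3770 spans the width: 3770.00 × 2513.33.
The 1:1 canvas is height-limited in 2084×1563, giving 1563.00 × 1563.00; scale factor 0.4146.
The clip scales with it: height 2513.33 × 0.4146 ≈ 1042.00.

1042 px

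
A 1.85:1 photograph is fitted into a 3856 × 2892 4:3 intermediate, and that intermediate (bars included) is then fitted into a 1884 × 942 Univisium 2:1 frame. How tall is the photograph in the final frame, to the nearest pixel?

679 px

First fit — 1.85:1 into 3856×2892 spans the width: 3856.00 × 2084.32.
4:3 in 1884×942: fills the height, so the intermediate becomes 1256.00 × 942.00 — a scale of ×0.3257.
Applying the same ×0.3257: 2084.32 → 678.92.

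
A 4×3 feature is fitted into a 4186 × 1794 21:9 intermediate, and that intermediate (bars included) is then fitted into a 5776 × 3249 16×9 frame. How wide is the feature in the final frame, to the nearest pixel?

3301 px

4×3 in 4186×1794: fills the height, so the feature is 2392.00 × 1794.00.
The 21:9 canvas is width-limited in 5776×3249, giving 5776.00 × 2475.43; scale factor 1.3798.
Applying the same ×1.3798: 2392.00 → 3300.57.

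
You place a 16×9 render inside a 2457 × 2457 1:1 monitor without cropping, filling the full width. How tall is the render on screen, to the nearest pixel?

Content height = 2457 × 9/16 ≈ 1382.06 px.

1382 px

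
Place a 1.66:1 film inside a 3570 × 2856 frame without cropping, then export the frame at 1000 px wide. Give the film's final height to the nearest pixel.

602 px

Fitted into 3570×2856, the film spans the width; its height is 3570 / 1.660 ≈ 2150.60 px.
Resizing to 1000 px wide multiplies everything by 0.2801: 2150.60 → 602.41 px.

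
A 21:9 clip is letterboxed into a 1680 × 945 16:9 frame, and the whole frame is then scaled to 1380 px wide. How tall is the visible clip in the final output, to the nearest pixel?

591 px

At 1680×945 the clip is width-limited, so height = 1680 × 9/21 ≈ 720.00 px.
The frame scales by 1380/1680 = 0.8214; 720.00 × 0.8214 ≈ 591.43 px.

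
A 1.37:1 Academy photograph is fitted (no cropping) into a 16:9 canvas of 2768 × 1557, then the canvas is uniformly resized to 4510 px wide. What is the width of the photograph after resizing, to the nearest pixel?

At 2768×1557 the photograph is height-limited, so width = 1557 × 1.370 ≈ 2133.09 px.
The frame scales by 4510/2768 = 1.6293; 2133.09 × 1.6293 ≈ 3475.52 px.

3476 px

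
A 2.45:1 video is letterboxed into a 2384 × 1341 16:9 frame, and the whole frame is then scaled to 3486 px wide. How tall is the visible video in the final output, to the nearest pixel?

At 2384×1341 the video is width-limited, so height = 2384 / 2.450 ≈ 973.06 px.
The frame scales by 3486/2384 = 1.4622; 973.06 × 1.4622 ≈ 1422.86 px.

1423 px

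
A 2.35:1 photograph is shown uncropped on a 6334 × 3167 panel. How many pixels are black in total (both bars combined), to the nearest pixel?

2987627 pixels

2.35:1 is wider than 2:1, so it spans the full width.
That makes the image 2695.3191 px tall (6334 / 2.350).
Leftover height: 3167 − 2695.3191 = 471.6809 px.
Bar area = 471.6809 × 6334 ≈ 2987627 px.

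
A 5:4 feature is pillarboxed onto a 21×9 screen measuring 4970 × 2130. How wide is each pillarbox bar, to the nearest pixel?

1154 px

Since 1.250 < 2.333, the feature is height-limited.
Content width = 2130 × 5/4 ≈ 2662.50 px.
Black = 4970 − 2662.50 = 2307.50 px, or 1153.75 per bar.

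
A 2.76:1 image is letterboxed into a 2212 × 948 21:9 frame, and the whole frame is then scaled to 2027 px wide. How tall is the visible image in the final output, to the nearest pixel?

734 px

In the 2212×948 frame the image fills the width: height = 2212 / 2.760 ≈ 801.45 px.
Scaling 2212 → 2027 is ×0.9164, so the height becomes 801.45 × 0.9164 ≈ 734.42 px.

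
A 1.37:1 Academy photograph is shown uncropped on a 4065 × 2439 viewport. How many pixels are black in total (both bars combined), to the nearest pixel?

1.37:1 Academy is narrower than 5:3, so it spans the full height.
The photograph is 2439 × 1.370 ≈ 3341.4300 px wide.
Black = 4065 − 3341.4300 = 723.5700 px.
That's 723.5700 × 2439 ≈ 1764787 black pixels.

1764787 pixels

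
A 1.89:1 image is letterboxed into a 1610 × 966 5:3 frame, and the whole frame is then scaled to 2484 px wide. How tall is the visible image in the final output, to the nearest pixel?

In the 1610×966 frame the image fills the width: height = 1610 / 1.890 ≈ 851.85 px.
Scaling 1610 → 2484 is ×1.5429, so the height becomes 851.85 × 1.5429 ≈ 1314.29 px.

1314 px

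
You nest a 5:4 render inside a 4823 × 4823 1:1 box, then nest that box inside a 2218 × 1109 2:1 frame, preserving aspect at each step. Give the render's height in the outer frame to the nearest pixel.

First fit — 5:4 into 4823×4823 spans the width: 4823.00 × 3858.40.
Second fit — the 1:1 canvas into 2218×1109 spans the height: 1109.00 × 1109.00 (×0.2299 from 4823×4823).
The render scales with it: height 3858.40 × 0.2299 ≈ 887.20.

887 px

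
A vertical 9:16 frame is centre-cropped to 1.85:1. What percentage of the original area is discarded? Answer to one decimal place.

69.6%

Going from vertical 9:16 to 1.85:1 means cutting height while keeping width.
Fraction kept = (0.562)/(1.850) ≈ 30.41%, so 69.59% is lost.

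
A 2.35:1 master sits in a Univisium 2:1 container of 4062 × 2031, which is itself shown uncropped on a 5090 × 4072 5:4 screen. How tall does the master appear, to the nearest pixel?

2166 px

2.35:1 in 4062×2031: fills the width, so the master is 4062.00 × 1728.51.
Second fit — the Univisium 2:1 canvas into 5090×4072 spans the width: 5090.00 × 2545.00 (×1.2531 from 4062×2031).
Applying the same ×1.2531: 1728.51 → 2165.96.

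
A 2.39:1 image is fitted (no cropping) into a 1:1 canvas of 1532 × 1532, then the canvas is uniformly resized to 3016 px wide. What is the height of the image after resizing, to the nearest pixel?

Fitted into 1532×1532, the image spans the width; its height is 1532 / 2.390 ≈ 641.00 px.
The frame scales by 3016/1532 = 1.9687; 641.00 × 1.9687 ≈ 1261.92 px.

1262 px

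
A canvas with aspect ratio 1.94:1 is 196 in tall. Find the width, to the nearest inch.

At 1.94:1, 196 × 1.940 ≈ 380.24.

380 in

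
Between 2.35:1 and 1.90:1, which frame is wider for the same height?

2.35:1

2.35 and 1.9; 2.35 > 1.9.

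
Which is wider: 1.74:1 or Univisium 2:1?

1.74 and Univisium 2:1 = 2; 2 > 1.74.

Univisium 2:1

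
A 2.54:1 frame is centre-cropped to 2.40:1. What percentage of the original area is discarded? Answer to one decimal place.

Going from 2.54:1 to 2.40:1 means cutting width while keeping height.
Fraction kept = (2.400)/(2.540) ≈ 94.49%, so 5.51% is lost.

5.5%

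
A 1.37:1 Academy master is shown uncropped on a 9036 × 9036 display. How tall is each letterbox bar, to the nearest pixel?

1.37:1 Academy (1.370) > square (1.000), so the master fills the width.
The master is 9036 / 1.370 ≈ 6595.62 px tall.
Leftover height: 9036 − 6595.62 = 2440.38 px → 1220.19 each side.

1220 px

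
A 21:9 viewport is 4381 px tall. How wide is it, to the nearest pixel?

Width = 4381 × 21/9 = 10222.33.

10222 px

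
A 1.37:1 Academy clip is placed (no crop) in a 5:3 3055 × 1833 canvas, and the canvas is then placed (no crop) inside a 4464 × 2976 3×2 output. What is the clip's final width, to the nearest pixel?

1.37:1 Academy in 3055×1833: fills the height, so the clip is 2511.21 × 1833.00.
Second fit — the 5:3 canvas into 4464×2976 spans the width: 4464.00 × 2678.40 (×1.4612 from 3055×1833).
The clip scales with it: width 2511.21 × 1.4612 ≈ 3669.41.

3669 px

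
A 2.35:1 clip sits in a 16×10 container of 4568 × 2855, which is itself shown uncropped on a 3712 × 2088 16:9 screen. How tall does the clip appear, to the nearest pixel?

1422 px

Inside the 4568×2855 canvas the clip is width-limited at 4568.00 × 1943.83.
16×10 in 3712×2088: fills the height, so the intermediate becomes 3340.80 × 2088.00 — a scale of ×0.7313.
The clip scales with it: height 1943.83 × 0.7313 ≈ 1421.62.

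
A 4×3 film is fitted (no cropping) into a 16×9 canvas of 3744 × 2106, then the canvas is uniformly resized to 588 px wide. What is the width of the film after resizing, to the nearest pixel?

441 px

At 3744×2106 the film is height-limited, so width = 2106 × 4/3 ≈ 2808.00 px.
Resizing to 588 px wide multiplies everything by 0.1571: 2808.00 → 441.00 px.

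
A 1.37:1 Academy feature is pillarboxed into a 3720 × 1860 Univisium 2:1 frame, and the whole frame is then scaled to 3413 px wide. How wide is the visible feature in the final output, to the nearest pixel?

2338 px

In the 3720×1860 frame the feature fills the height: width = 1860 × 1.370 ≈ 2548.20 px.
Resizing to 3413 px wide multiplies everything by 0.9175: 2548.20 → 2337.91 px.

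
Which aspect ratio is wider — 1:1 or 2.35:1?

2.35:1

1 and 2.35; 2.35 > 1.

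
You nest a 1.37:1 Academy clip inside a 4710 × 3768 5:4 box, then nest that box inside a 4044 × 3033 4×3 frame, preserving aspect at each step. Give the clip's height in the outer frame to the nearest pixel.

First fit — 1.37:1 Academy into 4710×3768 spans the width: 4710.00 × 3437.96.
5:4 in 4044×3033: fills the height, so the intermediate becomes 3791.25 × 3033.00 — a scale of ×0.8049.
Applying the same ×0.8049: 3437.96 → 2767.34.

2767 px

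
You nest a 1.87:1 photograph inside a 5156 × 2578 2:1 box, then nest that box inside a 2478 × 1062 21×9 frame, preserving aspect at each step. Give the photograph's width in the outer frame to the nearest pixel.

1986 px

Inside the 5156×2578 canvas the photograph is height-limited at 4820.86 × 2578.00.
The 2:1 canvas is height-limited in 2478×1062, giving 2124.00 × 1062.00; scale factor 0.4119.
The photograph scales with it: width 4820.86 × 0.4119 ≈ 1985.94.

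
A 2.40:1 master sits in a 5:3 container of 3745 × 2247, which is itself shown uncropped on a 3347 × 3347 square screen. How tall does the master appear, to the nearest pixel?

First fit — 2.40:1 into 3745×2247 spans the width: 3745.00 × 1560.42.
The 5:3 canvas is width-limited in 3347×3347, giving 3347.00 × 2008.20; scale factor 0.8937.
So the master's height is 1560.42 × 0.8937 ≈ 1394.58.

1395 px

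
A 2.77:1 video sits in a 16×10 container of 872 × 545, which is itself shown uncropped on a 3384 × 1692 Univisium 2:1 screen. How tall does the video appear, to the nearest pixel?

First fit — 2.77:1 into 872×545 spans the width: 872.00 × 314.80.
Second fit — the 16×10 canvas into 3384×1692 spans the height: 2707.20 × 1692.00 (×3.1046 from 872×545).
The video scales with it: height 314.80 × 3.1046 ≈ 977.33.

977 px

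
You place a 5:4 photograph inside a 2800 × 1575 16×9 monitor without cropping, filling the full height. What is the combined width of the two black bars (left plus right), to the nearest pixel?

831 px

That makes the image 1968.75 px wide (1575 × 5/4).
2800 − 1968.75 = 831.25 px of bars.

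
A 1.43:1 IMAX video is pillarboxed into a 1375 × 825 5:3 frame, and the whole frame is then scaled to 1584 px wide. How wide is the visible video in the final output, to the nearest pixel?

1359 px

In the 1375×825 frame the video fills the height: width = 825 × 1.430 ≈ 1179.75 px.
Scaling 1375 → 1584 is ×1.1520, so the width becomes 1179.75 × 1.1520 ≈ 1359.07 px.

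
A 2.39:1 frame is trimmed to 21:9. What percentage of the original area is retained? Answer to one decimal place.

Going from 2.39:1 to 21:9 means cutting width while keeping height.
Fraction kept = (2.333)/(2.390) ≈ 97.63%.

97.6%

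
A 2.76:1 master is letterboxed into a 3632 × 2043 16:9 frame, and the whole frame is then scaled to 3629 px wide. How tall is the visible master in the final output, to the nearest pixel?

1315 px

At 3632×2043 the master is width-limited, so height = 3632 / 2.760 ≈ 1315.94 px.
Resizing to 3629 px wide multiplies everything by 0.9992: 1315.94 → 1314.86 px.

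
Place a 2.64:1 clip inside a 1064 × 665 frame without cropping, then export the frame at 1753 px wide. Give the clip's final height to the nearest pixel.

Fitted into 1064×665, the clip spans the width; its height is 1064 / 2.640 ≈ 403.03 px.
Resizing to 1753 px wide multiplies everything by 1.6476: 403.03 → 664.02 px.

664 px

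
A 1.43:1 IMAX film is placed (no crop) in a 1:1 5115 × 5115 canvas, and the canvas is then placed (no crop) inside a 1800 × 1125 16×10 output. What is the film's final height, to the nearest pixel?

Inside the 5115×5115 canvas the film is width-limited at 5115.00 × 3576.92.
Second fit — the 1:1 canvas into 1800×1125 spans the height: 1125.00 × 1125.00 (×0.2199 from 5115×5115).
The film scales with it: height 3576.92 × 0.2199 ≈ 786.71.

787 px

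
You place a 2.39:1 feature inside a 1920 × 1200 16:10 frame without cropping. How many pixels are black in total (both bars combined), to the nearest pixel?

Since 2.390 > 1.600, the feature is width-limited.
Content height = 1920 / 2.390 ≈ 803.3473 px.
Black = 1200 − 803.3473 = 396.6527 px.
That's 396.6527 × 1920 ≈ 761573 black pixels.

761573 pixels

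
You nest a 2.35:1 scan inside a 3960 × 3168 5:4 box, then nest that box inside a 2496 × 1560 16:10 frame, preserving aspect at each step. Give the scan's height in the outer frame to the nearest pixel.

830 px

First fit — 2.35:1 into 3960×3168 spans the width: 3960.00 × 1685.11.
5:4 in 2496×1560: fills the height, so the intermediate becomes 1950.00 × 1560.00 — a scale of ×0.4924.
Applying the same ×0.4924: 1685.11 → 829.79.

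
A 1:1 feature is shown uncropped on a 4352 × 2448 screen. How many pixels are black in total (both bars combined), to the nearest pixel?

4660992 pixels

1:1 is narrower than 16×9, so it spans the full height.
Content width = 2448 × 1/1 ≈ 2448.0000 px.
Black = 4352 − 2448.0000 = 1904.0000 px.
That's 1904.0000 × 2448 ≈ 4660992 black pixels.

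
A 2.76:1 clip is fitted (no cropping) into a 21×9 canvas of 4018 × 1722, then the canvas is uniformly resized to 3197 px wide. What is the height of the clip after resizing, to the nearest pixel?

Fitted into 4018×1722, the clip spans the width; its height is 4018 / 2.760 ≈ 1455.80 px.
Scaling 4018 → 3197 is ×0.7957, so the height becomes 1455.80 × 0.7957 ≈ 1158.33 px.

1158 px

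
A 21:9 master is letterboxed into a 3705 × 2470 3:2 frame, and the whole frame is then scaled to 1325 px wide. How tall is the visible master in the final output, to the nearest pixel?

Fitted into 3705×2470, the master spans the width; its height is 3705 × 9/21 ≈ 1587.86 px.
Resizing to 1325 px wide multiplies everything by 0.3576: 1587.86 → 567.86 px.

568 px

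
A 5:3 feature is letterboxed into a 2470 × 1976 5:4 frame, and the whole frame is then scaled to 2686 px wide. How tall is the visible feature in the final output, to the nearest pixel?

Fitted into 2470×1976, the feature spans the width; its height is 2470 × 3/5 ≈ 1482.00 px.
The frame scales by 2686/2470 = 1.0874; 1482.00 × 1.0874 ≈ 1611.60 px.

1612 px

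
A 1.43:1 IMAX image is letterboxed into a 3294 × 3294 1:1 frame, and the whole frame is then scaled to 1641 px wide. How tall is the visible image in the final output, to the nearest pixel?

1148 px

In the 3294×3294 frame the image fills the width: height = 3294 / 1.430 ≈ 2303.50 px.
The frame scales by 1641/3294 = 0.4982; 2303.50 × 0.4982 ≈ 1147.55 px.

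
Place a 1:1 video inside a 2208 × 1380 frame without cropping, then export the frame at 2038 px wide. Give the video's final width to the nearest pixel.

Fitted into 2208×1380, the video spans the height; its width is 1380 × 1/1 ≈ 1380.00 px.
Scaling 2208 → 2038 is ×0.9230, so the width becomes 1380.00 × 0.9230 ≈ 1273.75 px.

1274 px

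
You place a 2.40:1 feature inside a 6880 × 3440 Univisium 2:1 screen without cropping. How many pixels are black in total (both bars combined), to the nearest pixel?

2.40:1 (2.400) > Univisium 2:1 (2.000), so the feature fills the width.
Content height = 6880 / 2.400 ≈ 2866.6667 px.
Leftover height: 3440 − 2866.6667 = 573.3333 px.
That's 573.3333 × 6880 ≈ 3944533 black pixels.

3944533 pixels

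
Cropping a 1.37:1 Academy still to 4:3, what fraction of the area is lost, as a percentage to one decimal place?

The height stays; only width is cut (since 4:3 is narrower than 1.37:1 Academy).
Area ratio = (1.333)/(1.370) = 97.32%; the remaining 2.68% is cropped out.

2.7%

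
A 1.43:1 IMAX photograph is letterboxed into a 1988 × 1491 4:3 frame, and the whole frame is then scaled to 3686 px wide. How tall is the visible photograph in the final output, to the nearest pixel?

2578 px

At 1988×1491 the photograph is width-limited, so height = 1988 / 1.430 ≈ 1390.21 px.
Scaling 1988 → 3686 is ×1.8541, so the height becomes 1390.21 × 1.8541 ≈ 2577.62 px.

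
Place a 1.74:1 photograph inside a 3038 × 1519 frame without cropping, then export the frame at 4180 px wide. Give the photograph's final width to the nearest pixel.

3637 px

At 3038×1519 the photograph is height-limited, so width = 1519 × 1.740 ≈ 2643.06 px.
The frame scales by 4180/3038 = 1.3759; 2643.06 × 1.3759 ≈ 3636.60 px.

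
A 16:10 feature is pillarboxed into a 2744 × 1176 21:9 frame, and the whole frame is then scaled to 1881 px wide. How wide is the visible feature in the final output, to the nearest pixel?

1290 px

At 2744×1176 the feature is height-limited, so width = 1176 × 16/10 ≈ 1881.60 px.
Resizing to 1881 px wide multiplies everything by 0.6855: 1881.60 → 1289.83 px.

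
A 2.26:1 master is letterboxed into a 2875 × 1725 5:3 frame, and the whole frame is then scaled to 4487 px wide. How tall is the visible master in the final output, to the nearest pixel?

In the 2875×1725 frame the master fills the width: height = 2875 / 2.260 ≈ 1272.12 px.
Resizing to 4487 px wide multiplies everything by 1.5607: 1272.12 → 1985.40 px.

1985 px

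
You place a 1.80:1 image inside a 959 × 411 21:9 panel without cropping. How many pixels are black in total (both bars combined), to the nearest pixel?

1.80:1 (1.800) < 21:9 (2.333), so the image fills the height.
The image is 411 × 1.800 ≈ 739.8000 px wide.
959 − 739.8000 = 219.2000 px of bars.
Across the 411-px span: 219.2000 × 411 ≈ 90091 px.

90091 pixels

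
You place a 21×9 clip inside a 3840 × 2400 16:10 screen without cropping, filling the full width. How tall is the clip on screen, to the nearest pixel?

1646 px

The clip is 3840 × 9/21 ≈ 1645.71 px tall.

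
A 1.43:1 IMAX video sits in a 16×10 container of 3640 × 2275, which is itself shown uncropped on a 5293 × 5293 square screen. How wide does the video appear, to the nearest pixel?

4731 px

1.43:1 IMAX in 3640×2275: fills the height, so the video is 3253.25 × 2275.00.
16×10 in 5293×5293: fills the width, so the intermediate becomes 5293.00 × 3308.12 — a scale of ×1.4541.
Applying the same ×1.4541: 3253.25 → 4730.62.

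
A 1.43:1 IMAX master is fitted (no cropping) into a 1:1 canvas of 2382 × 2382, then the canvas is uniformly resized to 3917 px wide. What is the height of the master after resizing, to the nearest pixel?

2739 px

In the 2382×2382 frame the master fills the width: height = 2382 / 1.430 ≈ 1665.73 px.
Scaling 2382 → 3917 is ×1.6444, so the height becomes 1665.73 × 1.6444 ≈ 2739.16 px.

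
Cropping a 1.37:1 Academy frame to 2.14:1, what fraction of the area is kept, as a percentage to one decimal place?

2.14:1 is wider than 1.37:1 Academy, so the crop keeps the full width and trims the height.
Area ratio = (1.370)/(2.140) = 64.02% retained.

64.0%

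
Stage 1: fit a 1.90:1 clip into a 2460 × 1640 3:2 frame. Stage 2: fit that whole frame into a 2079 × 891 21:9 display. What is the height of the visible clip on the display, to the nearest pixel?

703 px

1.90:1 in 2460×1640: fills the width, so the clip is 2460.00 × 1294.74.
3:2 in 2079×891: fills the height, so the intermediate becomes 1336.50 × 891.00 — a scale of ×0.5433.
So the clip's height is 1294.74 × 0.5433 ≈ 703.42.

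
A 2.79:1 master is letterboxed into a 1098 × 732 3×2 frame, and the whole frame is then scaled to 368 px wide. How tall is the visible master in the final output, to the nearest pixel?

132 px

At 1098×732 the master is width-limited, so height = 1098 / 2.790 ≈ 393.55 px.
The frame scales by 368/1098 = 0.3352; 393.55 × 0.3352 ≈ 131.90 px.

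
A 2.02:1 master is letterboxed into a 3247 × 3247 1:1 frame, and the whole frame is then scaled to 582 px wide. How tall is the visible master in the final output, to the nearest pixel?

Fitted into 3247×3247, the master spans the width; its height is 3247 / 2.020 ≈ 1607.43 px.
The frame scales by 582/3247 = 0.1792; 1607.43 × 0.1792 ≈ 288.12 px.

288 px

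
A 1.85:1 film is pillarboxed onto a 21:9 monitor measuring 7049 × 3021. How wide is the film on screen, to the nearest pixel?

5589 px

1.85:1 is narrower than 21:9, so it spans the full height.
That makes the image 5588.85 px wide (3021 × 1.850).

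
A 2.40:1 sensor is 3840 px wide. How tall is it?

1600 px

Height = 3840 / 2.400 = 1600.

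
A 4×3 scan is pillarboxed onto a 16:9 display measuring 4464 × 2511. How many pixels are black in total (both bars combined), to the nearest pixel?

2802276 pixels

4×3 (1.333) < 16:9 (1.778), so the scan fills the height.
Content width = 2511 × 4/3 ≈ 3348.0000 px.
Leftover width: 4464 − 3348.0000 = 1116.0000 px.
Across the 2511-px span: 1116.0000 × 2511 ≈ 2802276 px.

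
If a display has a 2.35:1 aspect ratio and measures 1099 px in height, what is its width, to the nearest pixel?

At 2.35:1, 1099 × 2.350 ≈ 2582.65.

2583 px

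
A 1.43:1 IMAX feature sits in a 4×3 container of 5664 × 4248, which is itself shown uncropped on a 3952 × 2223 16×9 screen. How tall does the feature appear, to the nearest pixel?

2073 px

1.43:1 IMAX in 5664×4248: fills the width, so the feature is 5664.00 × 3960.84.
4×3 in 3952×2223: fills the height, so the intermediate becomes 2964.00 × 2223.00 — a scale of ×0.5233.
Applying the same ×0.5233: 3960.84 → 2072.73.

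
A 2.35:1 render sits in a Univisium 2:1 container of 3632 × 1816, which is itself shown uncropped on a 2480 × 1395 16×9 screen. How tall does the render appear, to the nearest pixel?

1055 px

Inside the 3632×1816 canvas the render is width-limited at 3632.00 × 1545.53.
Univisium 2:1 in 2480×1395: fills the width, so the intermediate becomes 2480.00 × 1240.00 — a scale of ×0.6828.
So the render's height is 1545.53 × 0.6828 ≈ 1055.32.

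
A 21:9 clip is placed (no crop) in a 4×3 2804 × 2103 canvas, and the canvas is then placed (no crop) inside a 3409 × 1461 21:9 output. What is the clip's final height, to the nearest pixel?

Inside the 2804×2103 canvas the clip is width-limited at 2804.00 × 1201.71.
Second fit — the 4×3 canvas into 3409×1461 spans the height: 1948.00 × 1461.00 (×0.6947 from 2804×2103).
So the clip's height is 1201.71 × 0.6947 ≈ 834.86.

835 px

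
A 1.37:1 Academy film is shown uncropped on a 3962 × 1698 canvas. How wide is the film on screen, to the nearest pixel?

Since 1.370 < 2.333, the film is height-limited.
Content width = 1698 × 1.370 ≈ 2326.26 px.

2326 px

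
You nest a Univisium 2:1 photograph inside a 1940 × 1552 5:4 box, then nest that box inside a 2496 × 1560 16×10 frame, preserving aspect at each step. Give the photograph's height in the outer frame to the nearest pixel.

Inside the 1940×1552 canvas the photograph is width-limited at 1940.00 × 970.00.
5:4 in 2496×1560: fills the height, so the intermediate becomes 1950.00 × 1560.00 — a scale of ×1.0052.
So the photograph's height is 970.00 × 1.0052 ≈ 975.00.

975 px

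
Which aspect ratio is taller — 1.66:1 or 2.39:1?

1.66:1

1.66 and 2.39; 2.39 > 1.66. The smaller width-to-height ratio is the taller frame.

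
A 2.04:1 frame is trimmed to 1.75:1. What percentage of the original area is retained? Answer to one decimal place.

85.8%

1.75:1 is narrower than 2.04:1, so the crop keeps the full height and trims the width.
Area ratio = (1.750)/(2.040) = 85.78% retained.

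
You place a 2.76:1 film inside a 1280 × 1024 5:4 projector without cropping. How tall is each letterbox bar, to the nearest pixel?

280 px

Since 2.760 > 1.250, the film is width-limited.
Content height = 1280 / 2.760 ≈ 463.77 px.
Black = 1024 − 463.77 = 560.23 px, or 280.12 per bar.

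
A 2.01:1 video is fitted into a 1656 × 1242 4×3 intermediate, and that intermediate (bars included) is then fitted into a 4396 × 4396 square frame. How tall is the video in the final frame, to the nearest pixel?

2187 px

Inside the 1656×1242 canvas the video is width-limited at 1656.00 × 823.88.
The 4×3 canvas is width-limited in 4396×4396, giving 4396.00 × 3297.00; scale factor 2.6546.
Applying the same ×2.6546: 823.88 → 2187.06.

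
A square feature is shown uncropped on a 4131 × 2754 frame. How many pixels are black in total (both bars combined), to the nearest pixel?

3792258 pixels

Since 1.000 < 1.500, the feature is height-limited.
That makes the image 2754.0000 px wide (2754 × 1/1).
Leftover width: 4131 − 2754.0000 = 1377.0000 px.
Across the 2754-px span: 1377.0000 × 2754 ≈ 3792258 px.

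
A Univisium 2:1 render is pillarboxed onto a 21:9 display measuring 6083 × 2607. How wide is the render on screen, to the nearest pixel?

Univisium 2:1 (2.000) < 21:9 (2.333), so the render fills the height.
The render is 2607 × 2/1 ≈ 5214.00 px wide.

5214 px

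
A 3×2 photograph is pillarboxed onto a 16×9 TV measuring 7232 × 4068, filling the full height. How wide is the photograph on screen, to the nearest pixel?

6102 px

Content width = 4068 × 3/2 ≈ 6102.00 px.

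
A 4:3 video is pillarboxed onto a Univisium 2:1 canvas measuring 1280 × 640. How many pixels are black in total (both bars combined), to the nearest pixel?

273067 pixels

4:3 is narrower than Univisium 2:1, so it spans the full height.
That makes the image 853.3333 px wide (640 × 4/3).
1280 − 853.3333 = 426.6667 px of bars.
Bar area = 426.6667 × 640 ≈ 273067 px.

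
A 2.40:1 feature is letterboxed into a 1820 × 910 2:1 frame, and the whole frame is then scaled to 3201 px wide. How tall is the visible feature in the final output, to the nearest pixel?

1334 px

At 1820×910 the feature is width-limited, so height = 1820 / 2.400 ≈ 758.33 px.
Resizing to 3201 px wide multiplies everything by 1.7588: 758.33 → 1333.75 px.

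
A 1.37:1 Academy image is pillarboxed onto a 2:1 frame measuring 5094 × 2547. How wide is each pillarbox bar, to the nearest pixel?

802 px

1.37:1 Academy (1.370) < 2:1 (2.000), so the image fills the height.
The image is 2547 × 1.370 ≈ 3489.39 px wide.
5094 − 3489.39 = 1604.61 px of bars (802.30 each).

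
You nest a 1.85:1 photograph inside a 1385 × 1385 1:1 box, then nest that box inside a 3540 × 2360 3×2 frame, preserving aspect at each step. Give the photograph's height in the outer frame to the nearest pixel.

1276 px

First fit — 1.85:1 into 1385×1385 spans the width: 1385.00 × 748.65.
The 1:1 canvas is height-limited in 3540×2360, giving 2360.00 × 2360.00; scale factor 1.7040.
Applying the same ×1.7040: 748.65 → 1275.68.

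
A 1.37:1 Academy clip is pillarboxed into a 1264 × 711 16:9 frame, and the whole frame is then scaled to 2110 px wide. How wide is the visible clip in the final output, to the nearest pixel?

1626 px

At 1264×711 the clip is height-limited, so width = 711 × 1.370 ≈ 974.07 px.
The frame scales by 2110/1264 = 1.6693; 974.07 × 1.6693 ≈ 1626.02 px.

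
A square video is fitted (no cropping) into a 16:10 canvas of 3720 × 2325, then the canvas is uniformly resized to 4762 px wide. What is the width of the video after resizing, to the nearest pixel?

2976 px

At 3720×2325 the video is height-limited, so width = 2325 × 1/1 ≈ 2325.00 px.
Resizing to 4762 px wide multiplies everything by 1.2801: 2325.00 → 2976.25 px.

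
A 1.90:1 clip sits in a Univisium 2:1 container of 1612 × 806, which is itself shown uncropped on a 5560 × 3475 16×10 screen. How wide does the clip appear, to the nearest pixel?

Inside the 1612×806 canvas the clip is height-limited at 1531.40 × 806.00.
Univisium 2:1 in 5560×3475: fills the width, so the intermediate becomes 5560.00 × 2780.00 — a scale of ×3.4491.
So the clip's width is 1531.40 × 3.4491 ≈ 5282.00.

5282 px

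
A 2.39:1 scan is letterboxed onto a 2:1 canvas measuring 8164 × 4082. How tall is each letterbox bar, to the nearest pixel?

Since 2.390 > 2.000, the scan is width-limited.
That makes the image 3415.90 px tall (8164 / 2.390).
4082 − 3415.90 = 666.10 px of bars (333.05 each).

333 px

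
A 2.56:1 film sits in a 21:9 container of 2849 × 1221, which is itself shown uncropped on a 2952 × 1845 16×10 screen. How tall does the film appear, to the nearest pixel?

1153 px

Inside the 2849×1221 canvas the film is width-limited at 2849.00 × 1112.89.
21:9 in 2952×1845: fills the width, so the intermediate becomes 2952.00 × 1265.14 — a scale of ×1.0362.
The film scales with it: height 1112.89 × 1.0362 ≈ 1153.12.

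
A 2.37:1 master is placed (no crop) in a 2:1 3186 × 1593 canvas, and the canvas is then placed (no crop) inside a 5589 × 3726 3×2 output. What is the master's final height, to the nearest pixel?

2358 px

First fit — 2.37:1 into 3186×1593 spans the width: 3186.00 × 1344.30.
2:1 in 5589×3726: fills the width, so the intermediate becomes 5589.00 × 2794.50 — a scale of ×1.7542.
The master scales with it: height 1344.30 × 1.7542 ≈ 2358.23.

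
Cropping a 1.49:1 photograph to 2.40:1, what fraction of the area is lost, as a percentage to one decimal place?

37.9%

Going from 1.49:1 to 2.40:1 means cutting height while keeping width.
Area ratio = (1.490)/(2.400) = 62.08%; the remaining 37.92% is cropped out.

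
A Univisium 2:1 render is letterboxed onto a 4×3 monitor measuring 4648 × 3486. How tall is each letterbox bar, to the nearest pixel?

581 px

Univisium 2:1 is wider than 4×3, so it spans the full width.
Content height = 4648 × 1/2 ≈ 2324.00 px.
Leftover height: 3486 − 2324.00 = 1162.00 px → 581.00 each side.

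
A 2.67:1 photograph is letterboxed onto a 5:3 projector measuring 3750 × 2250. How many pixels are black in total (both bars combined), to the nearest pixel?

Since 2.670 > 1.667, the photograph is width-limited.
The photograph is 3750 / 2.670 ≈ 1404.4944 px tall.
Leftover height: 2250 − 1404.4944 = 845.5056 px.
That's 845.5056 × 3750 ≈ 3170646 black pixels.

3170646 pixels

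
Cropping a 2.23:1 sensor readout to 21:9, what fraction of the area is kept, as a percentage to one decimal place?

Going from 2.23:1 to 21:9 means cutting height while keeping width.
Fraction kept = (2.230)/(2.333) ≈ 95.57%.

95.6%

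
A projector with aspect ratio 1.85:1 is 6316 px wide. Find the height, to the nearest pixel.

At 1.85:1, 6316 / 1.850 ≈ 3414.05.

3414 px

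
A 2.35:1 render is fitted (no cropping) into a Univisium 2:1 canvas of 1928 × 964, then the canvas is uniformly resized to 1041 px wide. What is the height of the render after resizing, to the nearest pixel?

443 px

In the 1928×964 frame the render fills the width: height = 1928 / 2.350 ≈ 820.43 px.
Resizing to 1041 px wide multiplies everything by 0.5399: 820.43 → 442.98 px.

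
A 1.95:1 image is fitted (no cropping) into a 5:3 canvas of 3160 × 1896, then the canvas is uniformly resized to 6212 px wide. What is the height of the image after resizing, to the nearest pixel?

3186 px

At 3160×1896 the image is width-limited, so height = 3160 / 1.950 ≈ 1620.51 px.
The frame scales by 6212/3160 = 1.9658; 1620.51 × 1.9658 ≈ 3185.64 px.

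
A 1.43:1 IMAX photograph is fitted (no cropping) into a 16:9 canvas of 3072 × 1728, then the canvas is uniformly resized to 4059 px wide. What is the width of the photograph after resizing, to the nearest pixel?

At 3072×1728 the photograph is height-limited, so width = 1728 × 1.430 ≈ 2471.04 px.
Resizing to 4059 px wide multiplies everything by 1.3213: 2471.04 → 3264.96 px.

3265 px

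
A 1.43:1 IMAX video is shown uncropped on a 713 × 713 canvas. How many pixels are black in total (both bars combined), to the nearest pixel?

152866 pixels

1.43:1 IMAX is wider than 1:1, so it spans the full width.
The video is 713 / 1.430 ≈ 498.6014 px tall.
Black = 713 − 498.6014 = 214.3986 px.
Across the 713-px span: 214.3986 × 713 ≈ 152866 px.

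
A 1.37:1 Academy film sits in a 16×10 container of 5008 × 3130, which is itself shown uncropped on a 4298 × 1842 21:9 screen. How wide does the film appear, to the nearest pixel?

1.37:1 Academy in 5008×3130: fills the height, so the film is 4288.10 × 3130.00.
Second fit — the 16×10 canvas into 4298×1842 spans the height: 2947.20 × 1842.00 (×0.5885 from 5008×3130).
Applying the same ×0.5885: 4288.10 → 2523.54.

2524 px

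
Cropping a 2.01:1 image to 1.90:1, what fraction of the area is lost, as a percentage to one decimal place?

Going from 2.01:1 to 1.90:1 means cutting width while keeping height.
Area ratio = (1.900)/(2.010) = 94.53%; the remaining 5.47% is cropped out.

5.5%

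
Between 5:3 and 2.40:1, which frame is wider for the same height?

2.40:1

5:3 = 1.667 and 2.4; 2.4 > 1.667.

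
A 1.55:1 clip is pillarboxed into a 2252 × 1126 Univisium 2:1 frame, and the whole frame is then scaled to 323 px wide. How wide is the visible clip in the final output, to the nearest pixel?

250 px

Fitted into 2252×1126, the clip spans the height; its width is 1126 × 1.550 ≈ 1745.30 px.
Scaling 2252 → 323 is ×0.1434, so the width becomes 1745.30 × 0.1434 ≈ 250.32 px.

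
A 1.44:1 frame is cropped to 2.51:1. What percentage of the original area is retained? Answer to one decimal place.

Going from 1.44:1 to 2.51:1 means cutting height while keeping width.
Fraction kept = (1.440)/(2.510) ≈ 57.37%.

57.4%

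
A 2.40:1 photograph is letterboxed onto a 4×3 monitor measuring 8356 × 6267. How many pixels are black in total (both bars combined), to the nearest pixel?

23274245 pixels

Since 2.400 > 1.333, the photograph is width-limited.
The photograph is 8356 / 2.400 ≈ 3481.6667 px tall.
Leftover height: 6267 − 3481.6667 = 2785.3333 px.
Across the 8356-px span: 2785.3333 × 8356 ≈ 23274245 px.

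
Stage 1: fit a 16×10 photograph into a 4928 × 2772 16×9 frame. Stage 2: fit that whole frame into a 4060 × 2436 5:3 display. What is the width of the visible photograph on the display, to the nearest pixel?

16×10 in 4928×2772: fills the height, so the photograph is 4435.20 × 2772.00.
Second fit — the 16×9 canvas into 4060×2436 spans the width: 4060.00 × 2283.75 (×0.8239 from 4928×2772).
Applying the same ×0.8239: 4435.20 → 3654.00.

3654 px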